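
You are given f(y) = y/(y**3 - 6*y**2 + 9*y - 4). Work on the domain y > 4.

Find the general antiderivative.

The denominator factors as (y - 4)*(y - 1)**2; partial fractions split f into directly integrable pieces: -4/(9*(y - 1)) - 1/(3*(y - 1)**2) + 4/(9*(y - 4)).
Check: d/dy[(4*(y - 1)*log(y - 4) - 4*(y - 1)*log(y - 1) + 3)/(9*(y - 1))] = y/(y**3 - 6*y**2 + 9*y - 4) = f(y).

F(y) = (4*(y - 1)*log(y - 4) - 4*(y - 1)*log(y - 1) + 3)/(9*(y - 1)) + C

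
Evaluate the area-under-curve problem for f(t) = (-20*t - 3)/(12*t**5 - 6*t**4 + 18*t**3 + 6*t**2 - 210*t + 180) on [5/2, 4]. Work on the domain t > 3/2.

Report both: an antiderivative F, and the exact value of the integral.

Factor the denominator (6*(t - 1)*(t + 2)*(2*t - 3)*(t**2 + 5)) and decompose: f = -(271*t - 1667)/(9396*(t**2 + 5)) - 88/(203*(2*t - 3)) + 37/(1134*(t + 2)) + 23/(108*(t - 1)); each piece integrates to a log, atan, or power term.
F(t) = -44*log(t - 3/2)/203 + 23*log(t - 1)/108 + 37*log(t + 2)/1134 - 271*log(t**2 + 5)/18792 + 1667*sqrt(5)*atan(sqrt(5)*t/5)/46980 is an antiderivative of f.
Check: d/dt[-44*log(t - 3/2)/203 + 23*log(t - 1)/108 + 37*log(t + 2)/1134 - 271*log(t**2 + 5)/18792 + 1667*sqrt(5)*atan(sqrt(5)*t/5)/46980] = (-20*t - 3)/(12*t**5 - 6*t**4 + 18*t**3 + 6*t**2 - 210*t + 180) = f(t).
F(4) = -44*log(5/2)/203 - 271*log(21)/18792 + 37*log(6)/1134 + 1667*sqrt(5)*atan(4*sqrt(5)/5)/46980 + 23*log(3)/108; F(5/2) = -271*log(45/4)/18792 + 37*log(9/2)/1134 + 1667*sqrt(5)*atan(sqrt(5)/2)/46980 + 23*log(3/2)/108.
Integral = F(4) - F(5/2) = -44*log(5/2)/203 - 23*log(3/2)/108 - 1667*sqrt(5)*atan(sqrt(5)/2)/46980 - 37*log(9/2)/1134 - 271*log(21)/18792 + 271*log(45/4)/18792 + 37*log(6)/1134 + 1667*sqrt(5)*atan(4*sqrt(5)/5)/46980 + 23*log(3)/108.

Antiderivative: F(t) = -44*log(t - 3/2)/203 + 23*log(t - 1)/108 + 37*log(t + 2)/1134 - 271*log(t**2 + 5)/18792 + 1667*sqrt(5)*atan(sqrt(5)*t/5)/46980; value = -44*log(5/2)/203 - 23*log(3/2)/108 - 1667*sqrt(5)*atan(sqrt(5)/2)/46980 - 37*log(9/2)/1134 - 271*log(21)/18792 + 271*log(45/4)/18792 + 37*log(6)/1134 + 1667*sqrt(5)*atan(4*sqrt(5)/5)/46980 + 23*log(3)/108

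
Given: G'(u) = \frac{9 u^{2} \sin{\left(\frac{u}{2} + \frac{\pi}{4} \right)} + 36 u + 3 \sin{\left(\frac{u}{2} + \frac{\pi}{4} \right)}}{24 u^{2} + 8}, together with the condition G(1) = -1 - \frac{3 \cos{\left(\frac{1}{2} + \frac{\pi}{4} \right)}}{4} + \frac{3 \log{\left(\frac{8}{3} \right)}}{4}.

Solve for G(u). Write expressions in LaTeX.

G(u) = \frac{3 \log{\left(2 u^{2} + \frac{2}{3} \right)} - 3 \cos{\left(\frac{u}{2} + \frac{\pi}{4} \right)} - 4}{4}

For G(u) to be correct, d/du[G] must agree with the stated G'(u) identically.
A general antiderivative is \frac{3 \log{\left(2 u^{2} + \frac{2}{3} \right)}}{4} - \frac{3 \cos{\left(\frac{u}{2} + \frac{\pi}{4} \right)}}{4} + C.
The condition gives C = -1 - \frac{3 \cos{\left(\frac{1}{2} + \frac{\pi}{4} \right)}}{4} + \frac{3 \log{\left(\frac{8}{3} \right)}}{4} - (- \frac{3 \cos{\left(\frac{1}{2} + \frac{\pi}{4} \right)}}{4} + \frac{3 \log{\left(\frac{8}{3} \right)}}{4}) = -1.
So G(u) = \frac{3 \log{\left(2 u^{2} + \frac{2}{3} \right)} - 3 \cos{\left(\frac{u}{2} + \frac{\pi}{4} \right)} - 4}{4}.
Check: d/du[\frac{3 \log{\left(2 u^{2} + \frac{2}{3} \right)} - 3 \cos{\left(\frac{u}{2} + \frac{\pi}{4} \right)} - 4}{4}] = \frac{9 u^{2} \sin{\left(\frac{u}{2} + \frac{\pi}{4} \right)} + 36 u + 3 \sin{\left(\frac{u}{2} + \frac{\pi}{4} \right)}}{24 u^{2} + 8} = G'(u).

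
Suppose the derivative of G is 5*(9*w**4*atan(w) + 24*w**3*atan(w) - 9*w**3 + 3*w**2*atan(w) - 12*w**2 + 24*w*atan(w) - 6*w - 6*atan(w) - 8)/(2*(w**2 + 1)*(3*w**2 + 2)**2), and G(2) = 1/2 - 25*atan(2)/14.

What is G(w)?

G(w) = (3*w**2 + 5*(-3*w - 4)*atan(w) + 2)/(2*(3*w**2 + 2))

A first test for any G(w): its w-derivative must equal the given G'(w).
A general antiderivative is 5*(-3*w - 4)*atan(w)/(2*(3*w**2 + 2)) + C.
The condition gives C = 1/2 - 25*atan(2)/14 - (-25*atan(2)/14) = 1/2.
So G(w) = (3*w**2 + 5*(-3*w - 4)*atan(w) + 2)/(2*(3*w**2 + 2)).
Check: d/dw[(3*w**2 + 5*(-3*w - 4)*atan(w) + 2)/(2*(3*w**2 + 2))] = (45*w**4*atan(w) + 120*w**3*atan(w) - 45*w**3 + 15*w**2*atan(w) - 60*w**2 + 120*w*atan(w) - 30*w - 30*atan(w) - 40)/(18*w**6 + 42*w**4 + 32*w**2 + 8), which equals G'(w).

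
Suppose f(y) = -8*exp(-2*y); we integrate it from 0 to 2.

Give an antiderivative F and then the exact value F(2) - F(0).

Since d/dy undoes antidifferentiation here, F'(y) = f(y) is required of F(y).
F(y) = 4*exp(-2*y) is an antiderivative of f.
Check: d/dy[4*exp(-2*y)] = -8*exp(-2*y) = f(y).
F(2) = 4*exp(-4); F(0) = 4.
Integral = F(2) - F(0) = -4 + 4*exp(-4).

Antiderivative: F(y) = 4*exp(-2*y); value = -4 + 4*exp(-4)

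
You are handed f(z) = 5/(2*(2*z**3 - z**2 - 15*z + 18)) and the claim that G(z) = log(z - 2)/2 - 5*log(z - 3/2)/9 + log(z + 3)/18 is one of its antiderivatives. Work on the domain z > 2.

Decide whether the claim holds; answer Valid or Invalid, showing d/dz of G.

d/dz[G] = 5/(4*z**3 - 2*z**2 - 30*z + 36)
This equals f(z) exactly, so the claim holds.

Valid: G'(z) = f(z).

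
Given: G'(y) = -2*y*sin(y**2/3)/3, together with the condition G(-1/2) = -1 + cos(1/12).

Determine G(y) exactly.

G'(y) matches the chain-rule pattern g'(h)*h' with inner function h(y) = y**2/3; substituting u = h(y) collapses the integral.
A general antiderivative is cos(y**2/3) + C.
The condition gives C = -1 + cos(1/12) - (cos(1/12)) = -1.
So G(y) = cos(y**2/3) - 1.
Check: d/dy[cos(y**2/3) - 1] = -2*y*sin(y**2/3)/3 = G'(y).

G(y) = cos(y**2/3) - 1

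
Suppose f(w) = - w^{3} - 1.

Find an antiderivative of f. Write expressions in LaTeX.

Whatever form F(w) takes, F'(w) = f(w) is non-negotiable.
Check: d/dw[\frac{w \left(- w^{3} - 4\right)}{4}] = - w^{3} - 1 = f(w).

An antiderivative is F(w) = \frac{w \left(- w^{3} - 4\right)}{4}.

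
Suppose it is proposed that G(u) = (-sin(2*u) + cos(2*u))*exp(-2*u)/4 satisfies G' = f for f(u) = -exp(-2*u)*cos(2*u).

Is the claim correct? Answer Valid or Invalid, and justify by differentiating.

d/du[G] = -exp(-2*u)*cos(2*u)
This equals f(u) exactly, so the claim holds.

Valid. The derivative of G reproduces f.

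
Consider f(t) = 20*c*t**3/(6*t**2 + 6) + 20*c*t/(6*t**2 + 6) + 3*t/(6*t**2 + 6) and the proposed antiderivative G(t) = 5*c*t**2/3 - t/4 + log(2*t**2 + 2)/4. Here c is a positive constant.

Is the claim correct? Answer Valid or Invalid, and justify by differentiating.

d/dt[G] = (40*c*t**3 + 40*c*t - 3*t**2 + 6*t - 3)/(12*t**2 + 12)
d/dt[G] - f(t) = -1/4 != 0.

Invalid: d/dt[G] - f = -1/4, which is not 0.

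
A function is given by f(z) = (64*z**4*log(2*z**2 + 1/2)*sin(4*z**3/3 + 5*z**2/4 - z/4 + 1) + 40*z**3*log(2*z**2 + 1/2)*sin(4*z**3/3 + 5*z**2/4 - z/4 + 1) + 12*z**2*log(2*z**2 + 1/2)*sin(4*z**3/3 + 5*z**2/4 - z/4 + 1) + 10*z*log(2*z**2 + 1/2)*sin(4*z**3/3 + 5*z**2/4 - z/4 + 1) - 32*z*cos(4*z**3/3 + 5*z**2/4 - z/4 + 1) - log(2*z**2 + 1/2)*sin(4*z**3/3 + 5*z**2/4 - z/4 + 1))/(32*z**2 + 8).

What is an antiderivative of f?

An antiderivative is F(z) = -log(2*z**2 + 1/2)*cos(4*z**3/3 + 5*z**2/4 - z/4 + 1)/2.

f has the shape u'v + uv' for u = -cos(4*z**3/3 + 5*z**2/4 - z/4 + 1)/2 and v = log(2*z**2 + 1/2) — it is the derivative of the product u*v.
Check: d/dz[-log(2*z**2 + 1/2)*cos(4*z**3/3 + 5*z**2/4 - z/4 + 1)/2] = (64*z**4*log(2*z**2 + 1/2)*sin(4*z**3/3 + 5*z**2/4 - z/4 + 1) + 40*z**3*log(2*z**2 + 1/2)*sin(4*z**3/3 + 5*z**2/4 - z/4 + 1) + 12*z**2*log(2*z**2 + 1/2)*sin(4*z**3/3 + 5*z**2/4 - z/4 + 1) + 10*z*log(2*z**2 + 1/2)*sin(4*z**3/3 + 5*z**2/4 - z/4 + 1) - 32*z*cos(4*z**3/3 + 5*z**2/4 - z/4 + 1) - log(2*z**2 + 1/2)*sin(4*z**3/3 + 5*z**2/4 - z/4 + 1))/(32*z**2 + 8) = f(z).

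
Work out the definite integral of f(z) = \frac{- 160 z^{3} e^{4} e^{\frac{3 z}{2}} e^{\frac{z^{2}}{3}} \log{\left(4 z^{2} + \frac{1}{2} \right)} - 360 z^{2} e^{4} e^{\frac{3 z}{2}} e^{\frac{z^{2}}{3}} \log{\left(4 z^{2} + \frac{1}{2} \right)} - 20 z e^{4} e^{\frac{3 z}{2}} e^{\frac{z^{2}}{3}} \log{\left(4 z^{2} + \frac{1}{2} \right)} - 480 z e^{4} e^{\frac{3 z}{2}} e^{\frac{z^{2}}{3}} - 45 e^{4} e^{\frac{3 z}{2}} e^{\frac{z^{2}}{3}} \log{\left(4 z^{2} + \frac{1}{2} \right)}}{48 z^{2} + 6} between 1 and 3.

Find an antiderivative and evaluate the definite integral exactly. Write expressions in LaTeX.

f has the shape u'v + uv' for u = - 5 e^{\frac{z^{2}}{3} + \frac{3 z}{2} + 4} and v = \log{\left(4 z^{2} + \frac{1}{2} \right)} — it is the derivative of the product u*v.
F(z) = - 5 e^{4} e^{\frac{3 z}{2}} e^{\frac{z^{2}}{3}} \log{\left(4 z^{2} + \frac{1}{2} \right)} is an antiderivative of f.
Check: d/dz[- 5 e^{4} e^{\frac{3 z}{2}} e^{\frac{z^{2}}{3}} \log{\left(4 z^{2} + \frac{1}{2} \right)}] = \frac{- 160 z^{3} e^{4} e^{\frac{3 z}{2}} e^{\frac{z^{2}}{3}} \log{\left(4 z^{2} + \frac{1}{2} \right)} - 360 z^{2} e^{4} e^{\frac{3 z}{2}} e^{\frac{z^{2}}{3}} \log{\left(4 z^{2} + \frac{1}{2} \right)} - 20 z e^{4} e^{\frac{3 z}{2}} e^{\frac{z^{2}}{3}} \log{\left(4 z^{2} + \frac{1}{2} \right)} - 480 z e^{4} e^{\frac{3 z}{2}} e^{\frac{z^{2}}{3}} - 45 e^{4} e^{\frac{3 z}{2}} e^{\frac{z^{2}}{3}} \log{\left(4 z^{2} + \frac{1}{2} \right)}}{48 z^{2} + 6} = f(z).
F(3) = - 5 e^{\frac{23}{2}} \log{\left(\frac{73}{2} \right)}; F(1) = - 5 e^{\frac{35}{6}} \log{\left(\frac{9}{2} \right)}.
Integral = F(3) - F(1) = - 5 e^{\frac{23}{2}} \log{\left(\frac{73}{2} \right)} + 5 e^{\frac{35}{6}} \log{\left(\frac{9}{2} \right)}.

Antiderivative: F(z) = - 5 e^{4} e^{\frac{3 z}{2}} e^{\frac{z^{2}}{3}} \log{\left(4 z^{2} + \frac{1}{2} \right)}; value = - 5 e^{\frac{23}{2}} \log{\left(\frac{73}{2} \right)} + 5 e^{\frac{35}{6}} \log{\left(\frac{9}{2} \right)}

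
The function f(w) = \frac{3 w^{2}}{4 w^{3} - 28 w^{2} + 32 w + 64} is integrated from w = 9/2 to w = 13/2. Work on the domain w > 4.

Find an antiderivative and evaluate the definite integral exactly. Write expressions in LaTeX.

Antiderivative: F(w) = \frac{18 \log{\left(w - 4 \right)}}{25} + \frac{3 \log{\left(w + 1 \right)}}{100} - \frac{12}{5 w - 20}; value = - \frac{3 \log{\left(\frac{11}{2} \right)}}{100} + \frac{3 \log{\left(\frac{15}{2} \right)}}{100} + \frac{18 \log{\left(2 \right)}}{25} + \frac{18 \log{\left(\frac{5}{2} \right)}}{25} + \frac{96}{25}

Factor the denominator (4 \left(w - 4\right)^{2} \left(w + 1\right)) and decompose: f = \frac{3}{100 \left(w + 1\right)} + \frac{18}{25 \left(w - 4\right)} + \frac{12}{5 \left(w - 4\right)^{2}}; each piece integrates to a log, atan, or power term.
F(w) = \frac{18 \log{\left(w - 4 \right)}}{25} + \frac{3 \log{\left(w + 1 \right)}}{100} - \frac{12}{5 w - 20} is an antiderivative of f.
Check: d/dw[\frac{18 \log{\left(w - 4 \right)}}{25} + \frac{3 \log{\left(w + 1 \right)}}{100} - \frac{12}{5 w - 20}] = \frac{3 w^{2}}{4 w^{3} - 28 w^{2} + 32 w + 64} = f(w).
F(13/2) = - \frac{24}{25} + \frac{3 \log{\left(\frac{15}{2} \right)}}{100} + \frac{18 \log{\left(\frac{5}{2} \right)}}{25}; F(9/2) = - \frac{24}{5} - \frac{18 \log{\left(2 \right)}}{25} + \frac{3 \log{\left(\frac{11}{2} \right)}}{100}.
Integral = F(13/2) - F(9/2) = - \frac{3 \log{\left(\frac{11}{2} \right)}}{100} + \frac{3 \log{\left(\frac{15}{2} \right)}}{100} + \frac{18 \log{\left(2 \right)}}{25} + \frac{18 \log{\left(\frac{5}{2} \right)}}{25} + \frac{96}{25}.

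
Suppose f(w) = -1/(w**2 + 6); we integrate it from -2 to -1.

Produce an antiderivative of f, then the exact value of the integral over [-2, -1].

Antiderivative: F(w) = -sqrt(6)*atan(sqrt(6)*w/6)/6; value = -sqrt(6)*atan(sqrt(6)/3)/6 + sqrt(6)*atan(sqrt(6)/6)/6

An antiderivative F(w) passes only if d/dw[F] lands on f(w) exactly.
F(w) = -sqrt(6)*atan(sqrt(6)*w/6)/6 is an antiderivative of f.
Check: d/dw[-sqrt(6)*atan(sqrt(6)*w/6)/6] = -1/(w**2 + 6) = f(w).
F(-1) = sqrt(6)*atan(sqrt(6)/6)/6; F(-2) = sqrt(6)*atan(sqrt(6)/3)/6.
Integral = F(-1) - F(-2) = -sqrt(6)*atan(sqrt(6)/3)/6 + sqrt(6)*atan(sqrt(6)/6)/6.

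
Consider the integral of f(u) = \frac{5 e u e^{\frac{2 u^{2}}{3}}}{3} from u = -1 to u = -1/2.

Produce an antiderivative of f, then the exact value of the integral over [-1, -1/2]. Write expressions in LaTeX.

Antiderivative: F(u) = \frac{5 e e^{\frac{2 u^{2}}{3}}}{4}; value = - \frac{5 e^{\frac{5}{3}}}{4} + \frac{5 e^{\frac{7}{6}}}{4}

The substitution w = \frac{2 u^{2}}{3} + 1 works: f is exactly (dF/dw)*(dw/du) for that inner function.
F(u) = \frac{5 e e^{\frac{2 u^{2}}{3}}}{4} is an antiderivative of f.
Check: d/du[\frac{5 e e^{\frac{2 u^{2}}{3}}}{4}] = \frac{5 e u e^{\frac{2 u^{2}}{3}}}{3} = f(u).
F(-1/2) = \frac{5 e^{\frac{7}{6}}}{4}; F(-1) = \frac{5 e^{\frac{5}{3}}}{4}.
Integral = F(-1/2) - F(-1) = - \frac{5 e^{\frac{5}{3}}}{4} + \frac{5 e^{\frac{7}{6}}}{4}.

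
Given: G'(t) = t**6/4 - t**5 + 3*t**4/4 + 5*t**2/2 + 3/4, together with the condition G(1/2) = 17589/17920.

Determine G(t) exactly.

G(t) = (15*t**7 - 70*t**6 + 63*t**5 + 350*t**3 + 315*t + 210)/420

The integrand splits into summands that can be handled one at a time.
A general antiderivative is t**7/28 - t**6/6 + 3*t**5/20 + 5*t**3/6 + 3*t/4 + C.
The condition gives C = 17589/17920 - (8629/17920) = 1/2.
So G(t) = (15*t**7 - 70*t**6 + 63*t**5 + 350*t**3 + 315*t + 210)/420.
Check: d/dt[(15*t**7 - 70*t**6 + 63*t**5 + 350*t**3 + 315*t + 210)/420] = t**6/4 - t**5 + 3*t**4/4 + 5*t**2/2 + 3/4 = G'(t).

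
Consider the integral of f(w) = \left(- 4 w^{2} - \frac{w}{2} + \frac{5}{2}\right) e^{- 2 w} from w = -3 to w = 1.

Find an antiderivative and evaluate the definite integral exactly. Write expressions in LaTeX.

Antiderivative: F(w) = \frac{\left(16 w^{2} + 18 w - 1\right) e^{- 2 w}}{8}; value = - \frac{89 e^{6}}{8} + \frac{33}{8 e^{2}}

f has the shape u'v + uv' for u = 2 w^{2} + \frac{9 w}{4} - \frac{1}{8} and v = e^{- 2 w} — it is the derivative of the product u*v.
F(w) = \frac{\left(16 w^{2} + 18 w - 1\right) e^{- 2 w}}{8} is an antiderivative of f.
Check: d/dw[\frac{\left(16 w^{2} + 18 w - 1\right) e^{- 2 w}}{8}] = \frac{\left(- 8 w^{2} - w + 5\right) e^{- 2 w}}{2}, which equals f(w).
F(1) = \frac{33}{8 e^{2}}; F(-3) = \frac{89 e^{6}}{8}.
Integral = F(1) - F(-3) = - \frac{89 e^{6}}{8} + \frac{33}{8 e^{2}}.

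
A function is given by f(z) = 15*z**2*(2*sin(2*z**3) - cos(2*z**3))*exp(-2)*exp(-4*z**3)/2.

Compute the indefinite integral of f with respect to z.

f has the shape u'v + uv' for u = -5*exp(-4*z**3 - 2)/4 and v = sin(2*z**3) — it is the derivative of the product u*v.
Check: d/dz[-5*exp(-2)*exp(-4*z**3)*sin(2*z**3)/4] = (30*z**2*sin(2*z**3) - 15*z**2*cos(2*z**3))*exp(-2)*exp(-4*z**3)/2, which equals f(z).

F(z) = -5*exp(-2)*exp(-4*z**3)*sin(2*z**3)/4 + C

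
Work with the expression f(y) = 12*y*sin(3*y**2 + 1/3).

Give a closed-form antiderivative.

f matches the chain-rule pattern g'(h)*h' with inner function h(y) = 3*y**2 + 1/3; substituting u = h(y) collapses the integral.
Check: d/dy[-2*cos(3*y**2 + 1/3)] = 12*y*sin(3*y**2 + 1/3) = f(y).

An antiderivative is F(y) = -2*cos(3*y**2 + 1/3).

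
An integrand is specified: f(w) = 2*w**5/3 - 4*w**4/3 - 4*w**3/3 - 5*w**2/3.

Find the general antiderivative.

The integrand splits into summands that can be handled one at a time.
Check: d/dw[w**6/9 - 4*w**5/15 - w**4/3 - 5*w**3/9] = 2*w**5/3 - 4*w**4/3 - 4*w**3/3 - 5*w**2/3 = f(w).

F(w) = w**6/9 - 4*w**5/15 - w**4/3 - 5*w**3/9 + C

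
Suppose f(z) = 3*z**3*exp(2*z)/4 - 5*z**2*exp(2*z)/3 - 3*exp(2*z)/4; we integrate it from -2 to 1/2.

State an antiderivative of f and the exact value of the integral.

f has the shape u'v + uv' for u = 3*z**3/8 - 67*z**2/48 + 67*z/48 - 103/96 and v = exp(2*z) — it is the derivative of the product u*v.
F(z) = (36*z**3 - 134*z**2 + 134*z - 103)*exp(2*z)/96 is an antiderivative of f.
Check: d/dz[(36*z**3 - 134*z**2 + 134*z - 103)*exp(2*z)/96] = 3*z**3*exp(2*z)/4 - 5*z**2*exp(2*z)/3 - 3*exp(2*z)/4 = f(z).
F(1/2) = -65*exp(1)/96; F(-2) = -1195*exp(-4)/96.
Integral = F(1/2) - F(-2) = -65*exp(1)/96 + 1195*exp(-4)/96.

Antiderivative: F(z) = (36*z**3 - 134*z**2 + 134*z - 103)*exp(2*z)/96; value = -65*exp(1)/96 + 1195*exp(-4)/96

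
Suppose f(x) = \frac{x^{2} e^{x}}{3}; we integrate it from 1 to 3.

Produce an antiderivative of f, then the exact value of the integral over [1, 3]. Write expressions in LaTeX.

Recognize the product-rule pattern: f = u'v + uv' with u = \frac{x^{2}}{3} - \frac{2 x}{3} + \frac{2}{3}, v = e^{x}, so integration by parts undoes it.
F(x) = \frac{\left(x^{2} - 2 x + 2\right) e^{x}}{3} is an antiderivative of f.
Check: d/dx[\frac{\left(x^{2} - 2 x + 2\right) e^{x}}{3}] = \frac{x^{2} e^{x}}{3} = f(x).
F(3) = \frac{5 e^{3}}{3}; F(1) = \frac{e}{3}.
Integral = F(3) - F(1) = - \frac{e}{3} + \frac{5 e^{3}}{3}.

Antiderivative: F(x) = \frac{\left(x^{2} - 2 x + 2\right) e^{x}}{3}; value = - \frac{e}{3} + \frac{5 e^{3}}{3}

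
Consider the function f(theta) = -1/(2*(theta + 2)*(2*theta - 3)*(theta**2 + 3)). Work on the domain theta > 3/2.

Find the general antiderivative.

Factor the denominator (2*(theta + 2)*(2*theta - 3)*(theta**2 + 3)) and decompose: f = (theta + 12)/(294*(theta**2 + 3)) - 4/(147*(2*theta - 3)) + 1/(98*(theta + 2)); each piece integrates to a log, atan, or power term.
Check: d/dtheta[(-8*log(theta - 3/2) + 6*log(theta + 2) + log(theta**2 + 3) + 8*sqrt(3)*atan(sqrt(3)*theta/3))/588] = -1/(4*theta**4 + 2*theta**3 + 6*theta - 36), which equals f(theta).

F(theta) = (-8*log(theta - 3/2) + 6*log(theta + 2) + log(theta**2 + 3) + 8*sqrt(3)*atan(sqrt(3)*theta/3))/588 + C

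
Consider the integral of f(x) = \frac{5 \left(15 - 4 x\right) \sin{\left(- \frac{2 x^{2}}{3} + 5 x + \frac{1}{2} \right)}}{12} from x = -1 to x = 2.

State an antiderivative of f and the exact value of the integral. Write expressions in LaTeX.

Antiderivative: F(x) = - \frac{5 \cos{\left(- \frac{2 x^{2}}{3} + 5 x + \frac{1}{2} \right)}}{4}; value = - \frac{5 \cos{\left(\frac{47}{6} \right)}}{4} + \frac{5 \cos{\left(\frac{31}{6} \right)}}{4}

The substitution u = - \frac{2 x^{2}}{3} + 5 x + \frac{1}{2} works: f is exactly (dF/du)*(du/dx) for that inner function.
F(x) = - \frac{5 \cos{\left(- \frac{2 x^{2}}{3} + 5 x + \frac{1}{2} \right)}}{4} is an antiderivative of f.
Check: d/dx[- \frac{5 \cos{\left(- \frac{2 x^{2}}{3} + 5 x + \frac{1}{2} \right)}}{4}] = - \frac{5 x \sin{\left(- \frac{2 x^{2}}{3} + 5 x + \frac{1}{2} \right)}}{3} + \frac{25 \sin{\left(- \frac{2 x^{2}}{3} + 5 x + \frac{1}{2} \right)}}{4}, which equals f(x).
F(2) = - \frac{5 \cos{\left(\frac{47}{6} \right)}}{4}; F(-1) = - \frac{5 \cos{\left(\frac{31}{6} \right)}}{4}.
Integral = F(2) - F(-1) = - \frac{5 \cos{\left(\frac{47}{6} \right)}}{4} + \frac{5 \cos{\left(\frac{31}{6} \right)}}{4}.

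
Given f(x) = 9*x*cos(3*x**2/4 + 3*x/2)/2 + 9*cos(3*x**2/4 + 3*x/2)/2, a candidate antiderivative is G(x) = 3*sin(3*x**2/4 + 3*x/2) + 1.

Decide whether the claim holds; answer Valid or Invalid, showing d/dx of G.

d/dx[G] = 9*x*cos(3*x**2/4 + 3*x/2)/2 + 9*cos(3*x**2/4 + 3*x/2)/2
This equals f(x) exactly, so the claim holds.

Valid - differentiating G returns exactly f.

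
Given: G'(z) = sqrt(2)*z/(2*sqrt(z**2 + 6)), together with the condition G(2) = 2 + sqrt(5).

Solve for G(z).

G(z) = (sqrt(2)*sqrt(z**2 + 6) + 4)/2

The substitution u = z**2/2 + 3 works: G'(z) is exactly (dG/du)*(du/dz) for that inner function.
A general antiderivative is sqrt(z**2/2 + 3) + C.
The condition gives C = 2 + sqrt(5) - (sqrt(5)) = 2.
So G(z) = (sqrt(2)*sqrt(z**2 + 6) + 4)/2.
Check: d/dz[(sqrt(2)*sqrt(z**2 + 6) + 4)/2] = sqrt(2)*z/(2*sqrt(z**2 + 6)) = G'(z).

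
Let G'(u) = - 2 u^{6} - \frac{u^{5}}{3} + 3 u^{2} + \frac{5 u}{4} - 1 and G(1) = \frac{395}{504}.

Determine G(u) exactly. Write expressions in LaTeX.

The integrand splits into summands that can be handled one at a time.
A general antiderivative is - \frac{2 u^{7}}{7} - \frac{u^{6}}{18} + u^{3} + \frac{5 u^{2}}{8} - u + C.
The condition gives C = \frac{395}{504} - (\frac{143}{504}) = \frac{1}{2}.
So G(u) = \frac{- 144 u^{7} - 28 u^{6} + 504 u^{3} + 315 u^{2} - 504 u + 252}{504}.
Check: d/du[\frac{- 144 u^{7} - 28 u^{6} + 504 u^{3} + 315 u^{2} - 504 u + 252}{504}] = - 2 u^{6} - \frac{u^{5}}{3} + 3 u^{2} + \frac{5 u}{4} - 1 = G'(u).

G(u) = \frac{- 144 u^{7} - 28 u^{6} + 504 u^{3} + 315 u^{2} - 504 u + 252}{504}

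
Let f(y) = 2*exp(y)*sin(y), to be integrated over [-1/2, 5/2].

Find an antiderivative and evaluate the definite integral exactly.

Whatever form F(y) takes, F'(y) = f(y) is non-negotiable.
F(y) = -(-sin(y) + cos(y))*exp(y) is an antiderivative of f.
Check: d/dy[-(-sin(y) + cos(y))*exp(y)] = 2*exp(y)*sin(y) = f(y).
F(5/2) = exp(5/2)*sin(5/2) - exp(5/2)*cos(5/2); F(-1/2) = -exp(-1/2)*cos(1/2) - exp(-1/2)*sin(1/2).
Integral = F(5/2) - F(-1/2) = exp(-1/2)*sin(1/2) + exp(-1/2)*cos(1/2) + exp(5/2)*sin(5/2) - exp(5/2)*cos(5/2).

Antiderivative: F(y) = -(-sin(y) + cos(y))*exp(y); value = exp(-1/2)*sin(1/2) + exp(-1/2)*cos(1/2) + exp(5/2)*sin(5/2) - exp(5/2)*cos(5/2)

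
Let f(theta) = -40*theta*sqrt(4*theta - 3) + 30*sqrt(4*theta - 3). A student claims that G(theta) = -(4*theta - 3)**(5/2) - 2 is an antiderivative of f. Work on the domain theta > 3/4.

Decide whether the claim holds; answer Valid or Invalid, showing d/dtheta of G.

Valid: G'(theta) = f(theta).

d/dtheta[G] = -40*theta*sqrt(4*theta - 3) + 30*sqrt(4*theta - 3)
This equals f(theta) exactly, so the claim holds.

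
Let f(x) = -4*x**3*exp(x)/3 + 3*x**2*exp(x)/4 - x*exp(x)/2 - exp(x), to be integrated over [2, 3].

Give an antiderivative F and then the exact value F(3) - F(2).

Recognize the product-rule pattern: f = u'v + uv' with u = -4*x**3/3 + 19*x**2/4 - 10*x + 9, v = exp(x), so integration by parts undoes it.
F(x) = -(16*x**3 - 57*x**2 + 120*x - 108)*exp(x)/12 is an antiderivative of f.
Check: d/dx[-(16*x**3 - 57*x**2 + 120*x - 108)*exp(x)/12] = -4*x**3*exp(x)/3 + 3*x**2*exp(x)/4 - x*exp(x)/2 - exp(x) = f(x).
F(3) = -57*exp(3)/4; F(2) = -8*exp(2)/3.
Integral = F(3) - F(2) = -57*exp(3)/4 + 8*exp(2)/3.

Antiderivative: F(x) = -(16*x**3 - 57*x**2 + 120*x - 108)*exp(x)/12; value = -57*exp(3)/4 + 8*exp(2)/3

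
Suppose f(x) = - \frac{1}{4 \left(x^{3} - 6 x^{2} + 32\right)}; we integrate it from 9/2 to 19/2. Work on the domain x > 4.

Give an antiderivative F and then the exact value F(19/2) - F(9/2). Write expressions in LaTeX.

Antiderivative: F(x) = \frac{\left(x - 4\right) \log{\left(x - 4 \right)} - \left(x - 4\right) \log{\left(x + 2 \right)} + 6}{144 \left(x - 4\right)}; value = - \frac{5}{66} - \frac{\log{\left(\frac{23}{2} \right)}}{144} + \frac{\log{\left(2 \right)}}{144} + \frac{\log{\left(\frac{11}{2} \right)}}{144} + \frac{\log{\left(\frac{13}{2} \right)}}{144}

Factor the denominator (4 \left(x - 4\right)^{2} \left(x + 2\right)) and decompose: f = - \frac{1}{144 \left(x + 2\right)} + \frac{1}{144 \left(x - 4\right)} - \frac{1}{24 \left(x - 4\right)^{2}}; each piece integrates to a log, atan, or power term.
F(x) = \frac{\left(x - 4\right) \log{\left(x - 4 \right)} - \left(x - 4\right) \log{\left(x + 2 \right)} + 6}{144 \left(x - 4\right)} is an antiderivative of f.
Check: d/dx[\frac{\left(x - 4\right) \log{\left(x - 4 \right)} - \left(x - 4\right) \log{\left(x + 2 \right)} + 6}{144 \left(x - 4\right)}] = - \frac{1}{4 x^{3} - 24 x^{2} + 128}, which equals f(x).
F(19/2) = - \frac{\log{\left(\frac{23}{2} \right)}}{144} + \frac{1}{132} + \frac{\log{\left(\frac{11}{2} \right)}}{144}; F(9/2) = - \frac{\log{\left(\frac{13}{2} \right)}}{144} - \frac{\log{\left(2 \right)}}{144} + \frac{1}{12}.
Integral = F(19/2) - F(9/2) = - \frac{5}{66} - \frac{\log{\left(\frac{23}{2} \right)}}{144} + \frac{\log{\left(2 \right)}}{144} + \frac{\log{\left(\frac{11}{2} \right)}}{144} + \frac{\log{\left(\frac{13}{2} \right)}}{144}.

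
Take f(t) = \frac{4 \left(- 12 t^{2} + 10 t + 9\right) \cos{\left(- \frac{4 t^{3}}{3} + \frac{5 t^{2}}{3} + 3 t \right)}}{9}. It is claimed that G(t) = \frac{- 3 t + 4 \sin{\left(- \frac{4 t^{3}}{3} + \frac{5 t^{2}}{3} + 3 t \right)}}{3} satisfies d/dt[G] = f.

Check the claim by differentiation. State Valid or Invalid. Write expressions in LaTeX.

Invalid: d/dt[G] - f = -1, which is not 0.

d/dt[G] = - \frac{16 t^{2} \cos{\left(- \frac{4 t^{3}}{3} + \frac{5 t^{2}}{3} + 3 t \right)}}{3} + \frac{40 t \cos{\left(- \frac{4 t^{3}}{3} + \frac{5 t^{2}}{3} + 3 t \right)}}{9} + 4 \cos{\left(- \frac{4 t^{3}}{3} + \frac{5 t^{2}}{3} + 3 t \right)} - 1
d/dt[G] - f(t) = -1 != 0.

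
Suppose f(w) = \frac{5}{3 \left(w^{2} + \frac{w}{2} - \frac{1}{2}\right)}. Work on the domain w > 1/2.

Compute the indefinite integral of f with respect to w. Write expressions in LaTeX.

The denominator factors as 3 \left(w + 1\right) \left(2 w - 1\right); partial fractions split f into directly integrable pieces: \frac{20}{9 \left(2 w - 1\right)} - \frac{10}{9 \left(w + 1\right)}.
Check: d/dw[\frac{10 \log{\left(w - \frac{1}{2} \right)}}{9} - \frac{10 \log{\left(w + 1 \right)}}{9}] = \frac{10}{6 w^{2} + 3 w - 3}, which equals f(w).

F(w) = \frac{10 \log{\left(w - \frac{1}{2} \right)}}{9} - \frac{10 \log{\left(w + 1 \right)}}{9} + C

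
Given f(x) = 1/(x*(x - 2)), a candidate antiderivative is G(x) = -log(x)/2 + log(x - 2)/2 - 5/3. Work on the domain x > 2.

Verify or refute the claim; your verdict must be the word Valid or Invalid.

d/dx[G] = 1/(x**2 - 2*x)
This equals f(x) exactly, so the claim holds.

Valid. The derivative of G reproduces f.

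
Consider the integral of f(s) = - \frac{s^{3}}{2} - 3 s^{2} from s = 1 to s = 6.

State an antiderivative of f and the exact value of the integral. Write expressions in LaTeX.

The integrand splits into summands that can be handled one at a time.
F(s) = - \frac{s^{3} \left(s + 8\right)}{8} is an antiderivative of f.
Check: d/ds[- \frac{s^{3} \left(s + 8\right)}{8}] = - \frac{s^{3}}{2} - 3 s^{2} = f(s).
F(6) = -378; F(1) = - \frac{9}{8}.
Integral = F(6) - F(1) = - \frac{3015}{8}.

Antiderivative: F(s) = - \frac{s^{3} \left(s + 8\right)}{8}; value = - \frac{3015}{8}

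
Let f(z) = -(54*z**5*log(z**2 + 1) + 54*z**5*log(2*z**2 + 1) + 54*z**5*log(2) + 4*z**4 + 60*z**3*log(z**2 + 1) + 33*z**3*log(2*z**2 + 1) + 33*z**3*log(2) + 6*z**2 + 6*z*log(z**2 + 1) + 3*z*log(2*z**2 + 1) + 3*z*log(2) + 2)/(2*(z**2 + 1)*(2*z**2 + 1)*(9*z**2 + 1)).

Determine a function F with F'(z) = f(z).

An antiderivative is F(z) = (-9*log(z**2 + 1)*log(4*z**2 + 2) - 4*atan(3*z))/12.

Differentiate the proposed F(z) back; it has to land on f(z) exactly.
Check: d/dz[(-9*log(z**2 + 1)*log(4*z**2 + 2) - 4*atan(3*z))/12] = (-54*z**5*log(z**2 + 1) - 54*z**5*log(2*z**2 + 1) - 54*z**5*log(2) - 4*z**4 - 60*z**3*log(z**2 + 1) - 33*z**3*log(2*z**2 + 1) - 33*z**3*log(2) - 6*z**2 - 6*z*log(z**2 + 1) - 3*z*log(2*z**2 + 1) - 3*z*log(2) - 2)/(36*z**6 + 58*z**4 + 24*z**2 + 2), which equals f(z).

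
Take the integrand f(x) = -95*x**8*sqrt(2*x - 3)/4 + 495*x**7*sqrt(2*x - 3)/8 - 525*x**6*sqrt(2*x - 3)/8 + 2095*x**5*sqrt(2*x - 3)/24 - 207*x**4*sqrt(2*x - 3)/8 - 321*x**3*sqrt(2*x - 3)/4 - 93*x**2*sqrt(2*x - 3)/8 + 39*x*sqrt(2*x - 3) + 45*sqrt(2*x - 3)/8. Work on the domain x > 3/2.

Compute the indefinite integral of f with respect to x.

Integrate term by term and add the pieces.
Check: d/dx[-5*x**9*sqrt(2*x - 3)/2 + 15*x**8*sqrt(2*x - 3)/2 - 73*x**7*sqrt(2*x - 3)/8 + 83*x**6*sqrt(2*x - 3)/6 - 47*x**5*sqrt(2*x - 3)/8 - 19*x**4*sqrt(2*x - 3) - 3*x**3*sqrt(2*x - 3)/2 + 159*x**2*sqrt(2*x - 3)/8 + 9*x*sqrt(2*x - 3)/2 - 27*sqrt(2*x - 3)/8] = (-1140*x**9 + 4680*x**8 - 7605*x**7 + 8915*x**6 - 7527*x**5 - 1989*x**4 + 5220*x**3 + 2709*x**2 - 2538*x - 405)/(24*sqrt(2*x - 3)), which equals f(x).

F(x) = -5*x**9*sqrt(2*x - 3)/2 + 15*x**8*sqrt(2*x - 3)/2 - 73*x**7*sqrt(2*x - 3)/8 + 83*x**6*sqrt(2*x - 3)/6 - 47*x**5*sqrt(2*x - 3)/8 - 19*x**4*sqrt(2*x - 3) - 3*x**3*sqrt(2*x - 3)/2 + 159*x**2*sqrt(2*x - 3)/8 + 9*x*sqrt(2*x - 3)/2 - 27*sqrt(2*x - 3)/8 + C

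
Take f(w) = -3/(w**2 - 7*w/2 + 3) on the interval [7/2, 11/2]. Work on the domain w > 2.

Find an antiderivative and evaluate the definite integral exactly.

Antiderivative: F(w) = 6*(-log(w - 2) + log(w - 3/2)); value = -6*log(7/2) - 6*log(2) + 6*log(3/2) + 6*log(4)

The denominator factors as (w - 2)*(2*w - 3); partial fractions split f into directly integrable pieces: 12/(2*w - 3) - 6/(w - 2).
F(w) = 6*(-log(w - 2) + log(w - 3/2)) is an antiderivative of f.
Check: d/dw[6*(-log(w - 2) + log(w - 3/2))] = -6/(2*w**2 - 7*w + 6), which equals f(w).
F(11/2) = -6*log(7/2) + 6*log(4); F(7/2) = -6*log(3/2) + 6*log(2).
Integral = F(11/2) - F(7/2) = -6*log(7/2) - 6*log(2) + 6*log(3/2) + 6*log(4).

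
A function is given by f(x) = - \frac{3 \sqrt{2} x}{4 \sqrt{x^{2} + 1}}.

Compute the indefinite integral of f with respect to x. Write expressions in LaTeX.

The substitution u = 2 x^{2} + 2 works: f is exactly (dF/du)*(du/dx) for that inner function.
Check: d/dx[- \frac{3 \sqrt{2} \sqrt{x^{2} + 1}}{4}] = - \frac{3 \sqrt{2} x}{4 \sqrt{x^{2} + 1}} = f(x).

F(x) = - \frac{3 \sqrt{2} \sqrt{x^{2} + 1}}{4} + C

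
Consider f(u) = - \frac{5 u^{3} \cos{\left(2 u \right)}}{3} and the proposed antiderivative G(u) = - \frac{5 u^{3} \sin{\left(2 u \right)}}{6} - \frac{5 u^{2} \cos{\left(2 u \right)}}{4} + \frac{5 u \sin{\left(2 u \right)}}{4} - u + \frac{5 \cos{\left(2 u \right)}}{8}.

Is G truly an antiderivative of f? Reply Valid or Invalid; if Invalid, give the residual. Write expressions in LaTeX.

d/du[G] = - \frac{5 u^{3} \cos{\left(2 u \right)}}{3} - 1
d/du[G] - f(u) = -1 != 0.

Invalid: d/du[G] - f = -1, which is not 0.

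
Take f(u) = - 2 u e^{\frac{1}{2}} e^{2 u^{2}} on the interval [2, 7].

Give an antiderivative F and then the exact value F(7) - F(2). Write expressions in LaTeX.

f matches the chain-rule pattern g'(h)*h' with inner function h(u) = 2 u^{2} + \frac{1}{2}; substituting w = h(u) collapses the integral.
F(u) = - \frac{e^{\frac{1}{2}} e^{2 u^{2}}}{2} is an antiderivative of f.
Check: d/du[- \frac{e^{\frac{1}{2}} e^{2 u^{2}}}{2}] = - 2 u e^{\frac{1}{2}} e^{2 u^{2}} = f(u).
F(7) = - \frac{e^{\frac{197}{2}}}{2}; F(2) = - \frac{e^{\frac{17}{2}}}{2}.
Integral = F(7) - F(2) = - \frac{e^{\frac{197}{2}}}{2} + \frac{e^{\frac{17}{2}}}{2}.

Antiderivative: F(u) = - \frac{e^{\frac{1}{2}} e^{2 u^{2}}}{2}; value = - \frac{e^{\frac{197}{2}}}{2} + \frac{e^{\frac{17}{2}}}{2}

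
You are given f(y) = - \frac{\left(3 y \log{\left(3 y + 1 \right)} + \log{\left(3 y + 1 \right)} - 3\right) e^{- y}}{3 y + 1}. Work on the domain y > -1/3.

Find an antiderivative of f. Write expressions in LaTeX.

f has the shape u'v + uv' for u = e^{- y} and v = \log{\left(3 y + 1 \right)} — it is the derivative of the product u*v.
Check: d/dy[e^{- y} \log{\left(3 y + 1 \right)}] = \frac{- 3 y \log{\left(3 y + 1 \right)} - \log{\left(3 y + 1 \right)} + 3}{3 y e^{y} + e^{y}}, which equals f(y).

An antiderivative is F(y) = e^{- y} \log{\left(3 y + 1 \right)}.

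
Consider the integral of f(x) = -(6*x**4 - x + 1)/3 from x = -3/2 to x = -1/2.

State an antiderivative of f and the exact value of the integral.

Differentiate the proposed F(x) back; it has to land on f(x) exactly.
F(x) = -2*x**5/5 + x**2/6 - x/3 is an antiderivative of f.
Check: d/dx[-2*x**5/5 + x**2/6 - x/3] = -2*x**4 + x/3 - 1/3, which equals f(x).
F(-1/2) = 53/240; F(-3/2) = 313/80.
Integral = F(-1/2) - F(-3/2) = -443/120.

Antiderivative: F(x) = -2*x**5/5 + x**2/6 - x/3; value = -443/120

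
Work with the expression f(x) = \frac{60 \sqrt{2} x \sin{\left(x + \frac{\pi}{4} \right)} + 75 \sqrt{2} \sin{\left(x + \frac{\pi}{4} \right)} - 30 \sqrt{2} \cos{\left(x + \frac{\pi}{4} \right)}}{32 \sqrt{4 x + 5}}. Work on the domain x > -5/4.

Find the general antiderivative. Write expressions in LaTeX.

F(x) = - \frac{15 \sqrt{2 x + \frac{5}{2}} \cos{\left(x + \frac{\pi}{4} \right)}}{16} + C

f has the shape u'v + uv' for u = - \frac{15 \sqrt{2 x + \frac{5}{2}}}{16} and v = \cos{\left(x + \frac{\pi}{4} \right)} — it is the derivative of the product u*v.
Check: d/dx[- \frac{15 \sqrt{2 x + \frac{5}{2}} \cos{\left(x + \frac{\pi}{4} \right)}}{16}] = \frac{\sqrt{2} \left(60 x \sin{\left(x + \frac{\pi}{4} \right)} + 75 \sin{\left(x + \frac{\pi}{4} \right)} - 30 \cos{\left(x + \frac{\pi}{4} \right)}\right)}{32 \sqrt{4 x + 5}}, which equals f(x).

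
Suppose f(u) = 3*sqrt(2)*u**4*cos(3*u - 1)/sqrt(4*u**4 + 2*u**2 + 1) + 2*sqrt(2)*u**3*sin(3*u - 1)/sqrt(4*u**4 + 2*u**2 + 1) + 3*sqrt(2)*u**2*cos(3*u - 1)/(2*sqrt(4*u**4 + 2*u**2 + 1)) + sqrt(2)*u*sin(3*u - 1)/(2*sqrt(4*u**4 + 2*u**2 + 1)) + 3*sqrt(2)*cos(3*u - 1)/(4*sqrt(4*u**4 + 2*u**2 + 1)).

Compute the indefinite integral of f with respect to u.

Recognize the product-rule pattern: f = v'r + vr' with v = sqrt(2*u**4 + u**2 + 1/2)/2, r = sin(3*u - 1), so integration by parts undoes it.
Check: d/du[sqrt(2*u**4 + u**2 + 1/2)*sin(3*u - 1)/2] = sqrt(2)*(12*u**4*cos(3*u - 1) + 8*u**3*sin(3*u - 1) + 6*u**2*cos(3*u - 1) + 2*u*sin(3*u - 1) + 3*cos(3*u - 1))/(4*sqrt(4*u**4 + 2*u**2 + 1)), which equals f(u).

F(u) = sqrt(2*u**4 + u**2 + 1/2)*sin(3*u - 1)/2 + C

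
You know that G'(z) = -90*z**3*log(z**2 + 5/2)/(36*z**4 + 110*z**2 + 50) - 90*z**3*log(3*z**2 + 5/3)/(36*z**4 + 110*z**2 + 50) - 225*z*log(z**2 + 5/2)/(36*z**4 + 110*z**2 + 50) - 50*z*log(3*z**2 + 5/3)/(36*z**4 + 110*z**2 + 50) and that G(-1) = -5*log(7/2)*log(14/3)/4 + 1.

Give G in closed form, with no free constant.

Recognize the product-rule pattern: G'(z) = u'v + uv' with u = -5*log(z**2 + 5/2)/4, v = log(3*z**2 + 5/3), so integration by parts undoes it.
A general antiderivative is -5*log(z**2 + 5/2)*log(3*z**2 + 5/3)/4 + C.
The condition gives C = -5*log(7/2)*log(14/3)/4 + 1 - (-5*log(7/2)*log(14/3)/4) = 1.
So G(z) = -5*log(z**2 + 5/2)*log(3*z**2 + 5/3)/4 + 1.
Check: d/dz[-5*log(z**2 + 5/2)*log(3*z**2 + 5/3)/4 + 1] = (-90*z**3*log(z**2 + 5/2) - 90*z**3*log(3*z**2 + 5/3) - 225*z*log(z**2 + 5/2) - 50*z*log(3*z**2 + 5/3))/(36*z**4 + 110*z**2 + 50), which equals G'(z).

G(z) = -5*log(z**2 + 5/2)*log(3*z**2 + 5/3)/4 + 1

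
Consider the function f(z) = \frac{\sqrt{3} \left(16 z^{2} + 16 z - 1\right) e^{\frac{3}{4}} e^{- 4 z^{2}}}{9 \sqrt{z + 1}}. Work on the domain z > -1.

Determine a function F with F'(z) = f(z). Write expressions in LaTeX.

An antiderivative is F(z) = - \frac{2 \sqrt{3 z + 3} e^{\frac{3}{4}} e^{- 4 z^{2}}}{9}.

Recognize the product-rule pattern: f = u'v + uv' with u = - \frac{2 \sqrt{3 z + 3}}{9}, v = e^{\frac{3}{4} - 4 z^{2}}, so integration by parts undoes it.
Check: d/dz[- \frac{2 \sqrt{3 z + 3} e^{\frac{3}{4}} e^{- 4 z^{2}}}{9}] = \frac{\left(16 \sqrt{3} z^{2} e^{\frac{3}{4}} + 16 \sqrt{3} z e^{\frac{3}{4}} - \sqrt{3} e^{\frac{3}{4}}\right) e^{- 4 z^{2}}}{9 \sqrt{z + 1}}, which equals f(z).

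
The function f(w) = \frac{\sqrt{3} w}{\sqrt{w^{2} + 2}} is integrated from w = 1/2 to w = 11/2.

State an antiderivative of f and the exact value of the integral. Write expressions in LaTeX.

The substitution u = 3 w^{2} + 6 works: f is exactly (dF/du)*(du/dw) for that inner function.
F(w) = \sqrt{3} \sqrt{w^{2} + 2} is an antiderivative of f.
Check: d/dw[\sqrt{3} \sqrt{w^{2} + 2}] = \frac{\sqrt{3} w}{\sqrt{w^{2} + 2}} = f(w).
F(11/2) = \frac{3 \sqrt{43}}{2}; F(1/2) = \frac{3 \sqrt{3}}{2}.
Integral = F(11/2) - F(1/2) = - \frac{3 \sqrt{3}}{2} + \frac{3 \sqrt{43}}{2}.

Antiderivative: F(w) = \sqrt{3} \sqrt{w^{2} + 2}; value = - \frac{3 \sqrt{3}}{2} + \frac{3 \sqrt{43}}{2}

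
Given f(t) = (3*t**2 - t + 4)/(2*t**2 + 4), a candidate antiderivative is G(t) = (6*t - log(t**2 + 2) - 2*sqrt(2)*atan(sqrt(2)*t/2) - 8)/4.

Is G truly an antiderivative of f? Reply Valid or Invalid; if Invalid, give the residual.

Valid. The derivative of G reproduces f.

d/dt[G] = (3*t**2 - t + 4)/(2*t**2 + 4)
This equals f(t) exactly, so the claim holds.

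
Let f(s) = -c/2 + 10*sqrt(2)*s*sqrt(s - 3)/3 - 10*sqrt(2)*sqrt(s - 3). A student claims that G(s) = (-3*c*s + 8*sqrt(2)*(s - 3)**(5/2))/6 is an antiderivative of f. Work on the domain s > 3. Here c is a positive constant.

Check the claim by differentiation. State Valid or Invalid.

Valid. The derivative of G reproduces f.

d/ds[G] = -c/2 + 10*sqrt(2)*s*sqrt(s - 3)/3 - 10*sqrt(2)*sqrt(s - 3)
This equals f(s) exactly, so the claim holds.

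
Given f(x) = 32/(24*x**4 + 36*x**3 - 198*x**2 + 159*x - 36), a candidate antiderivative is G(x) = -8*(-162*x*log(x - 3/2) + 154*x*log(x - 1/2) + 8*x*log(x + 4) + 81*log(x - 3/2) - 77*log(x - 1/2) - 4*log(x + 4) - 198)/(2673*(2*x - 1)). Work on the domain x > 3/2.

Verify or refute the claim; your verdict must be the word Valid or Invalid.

d/dx[G] = 32/(24*x**4 + 36*x**3 - 198*x**2 + 159*x - 36)
This equals f(x) exactly, so the claim holds.

Valid - the claim checks out under differentiation.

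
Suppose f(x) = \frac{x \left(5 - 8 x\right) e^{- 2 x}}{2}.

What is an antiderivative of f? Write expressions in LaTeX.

Recognize the product-rule pattern: f = u'v + uv' with u = 2 x^{2} + \frac{3 x}{4} + \frac{3}{8}, v = e^{- 2 x}, so integration by parts undoes it.
Check: d/dx[\frac{\left(16 x^{2} + 6 x + 3\right) e^{- 2 x}}{8}] = \frac{\left(- 8 x^{2} + 5 x\right) e^{- 2 x}}{2}, which equals f(x).

An antiderivative is F(x) = \frac{\left(16 x^{2} + 6 x + 3\right) e^{- 2 x}}{8}.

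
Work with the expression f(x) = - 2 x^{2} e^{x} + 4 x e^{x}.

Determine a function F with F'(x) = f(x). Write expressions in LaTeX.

Recognize the product-rule pattern: f = u'v + uv' with u = - 2 x^{2} + 8 x - 8, v = e^{x}, so integration by parts undoes it.
Check: d/dx[- 2 x^{2} e^{x} + 8 x e^{x} - 8 e^{x}] = - 2 x^{2} e^{x} + 4 x e^{x} = f(x).

An antiderivative is F(x) = - 2 x^{2} e^{x} + 8 x e^{x} - 8 e^{x}.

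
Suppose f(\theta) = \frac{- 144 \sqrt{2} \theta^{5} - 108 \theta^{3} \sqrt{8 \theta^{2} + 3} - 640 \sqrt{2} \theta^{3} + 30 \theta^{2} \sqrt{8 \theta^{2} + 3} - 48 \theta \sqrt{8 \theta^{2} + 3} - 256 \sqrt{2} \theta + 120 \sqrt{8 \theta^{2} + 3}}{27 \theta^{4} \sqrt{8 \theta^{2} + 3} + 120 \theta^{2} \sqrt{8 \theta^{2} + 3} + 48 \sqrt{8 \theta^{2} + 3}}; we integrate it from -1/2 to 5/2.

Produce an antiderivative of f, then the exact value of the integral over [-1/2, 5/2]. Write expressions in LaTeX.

Antiderivative: F(\theta) = - \frac{4 \sqrt{4 \theta^{2} + \frac{3}{2}}}{3} - 2 \log{\left(\theta^{2} + 4 \right)} + \frac{5 \operatorname{atan}{\left(\frac{3 \theta}{2} \right)}}{3}; value = - \frac{2 \sqrt{106}}{3} - 2 \log{\left(\frac{41}{4} \right)} + \frac{5 \operatorname{atan}{\left(\frac{3}{4} \right)}}{3} + \frac{2 \sqrt{10}}{3} + \frac{5 \operatorname{atan}{\left(\frac{15}{4} \right)}}{3} + 2 \log{\left(\frac{17}{4} \right)}

An antiderivative F(\theta) passes only if d/d\theta[F] lands on f(\theta) exactly.
F(\theta) = - \frac{4 \sqrt{4 \theta^{2} + \frac{3}{2}}}{3} - 2 \log{\left(\theta^{2} + 4 \right)} + \frac{5 \operatorname{atan}{\left(\frac{3 \theta}{2} \right)}}{3} is an antiderivative of f.
Check: d/d\theta[- \frac{4 \sqrt{4 \theta^{2} + \frac{3}{2}}}{3} - 2 \log{\left(\theta^{2} + 4 \right)} + \frac{5 \operatorname{atan}{\left(\frac{3 \theta}{2} \right)}}{3}] = \frac{- 144 \sqrt{2} \theta^{5} - 108 \theta^{3} \sqrt{8 \theta^{2} + 3} - 640 \sqrt{2} \theta^{3} + 30 \theta^{2} \sqrt{8 \theta^{2} + 3} - 48 \theta \sqrt{8 \theta^{2} + 3} - 256 \sqrt{2} \theta + 120 \sqrt{8 \theta^{2} + 3}}{27 \theta^{4} \sqrt{8 \theta^{2} + 3} + 120 \theta^{2} \sqrt{8 \theta^{2} + 3} + 48 \sqrt{8 \theta^{2} + 3}} = f(\theta).
F(5/2) = - \frac{2 \sqrt{106}}{3} - 2 \log{\left(\frac{41}{4} \right)} + \frac{5 \operatorname{atan}{\left(\frac{15}{4} \right)}}{3}; F(-1/2) = - 2 \log{\left(\frac{17}{4} \right)} - \frac{2 \sqrt{10}}{3} - \frac{5 \operatorname{atan}{\left(\frac{3}{4} \right)}}{3}.
Integral = F(5/2) - F(-1/2) = - \frac{2 \sqrt{106}}{3} - 2 \log{\left(\frac{41}{4} \right)} + \frac{5 \operatorname{atan}{\left(\frac{3}{4} \right)}}{3} + \frac{2 \sqrt{10}}{3} + \frac{5 \operatorname{atan}{\left(\frac{15}{4} \right)}}{3} + 2 \log{\left(\frac{17}{4} \right)}.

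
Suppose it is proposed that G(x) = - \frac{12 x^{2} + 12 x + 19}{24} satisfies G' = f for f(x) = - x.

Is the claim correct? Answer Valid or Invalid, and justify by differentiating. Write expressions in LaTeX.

Invalid: d/dx[G] - f = - \frac{1}{2}, which is not 0.

d/dx[G] = - x - \frac{1}{2}
d/dx[G] - f(x) = - \frac{1}{2} != 0.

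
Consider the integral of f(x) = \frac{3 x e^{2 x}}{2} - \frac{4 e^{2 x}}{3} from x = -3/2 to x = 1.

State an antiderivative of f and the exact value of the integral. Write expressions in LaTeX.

Recognize the product-rule pattern: f = u'v + uv' with u = \frac{3 x}{4} - \frac{25}{24}, v = e^{2 x}, so integration by parts undoes it.
F(x) = \frac{\left(18 x - 25\right) e^{2 x}}{24} is an antiderivative of f.
Check: d/dx[\frac{\left(18 x - 25\right) e^{2 x}}{24}] = \frac{3 x e^{2 x}}{2} - \frac{4 e^{2 x}}{3} = f(x).
F(1) = - \frac{7 e^{2}}{24}; F(-3/2) = - \frac{13}{6 e^{3}}.
Integral = F(1) - F(-3/2) = - \frac{7 e^{2}}{24} + \frac{13}{6 e^{3}}.

Antiderivative: F(x) = \frac{\left(18 x - 25\right) e^{2 x}}{24}; value = - \frac{7 e^{2}}{24} + \frac{13}{6 e^{3}}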